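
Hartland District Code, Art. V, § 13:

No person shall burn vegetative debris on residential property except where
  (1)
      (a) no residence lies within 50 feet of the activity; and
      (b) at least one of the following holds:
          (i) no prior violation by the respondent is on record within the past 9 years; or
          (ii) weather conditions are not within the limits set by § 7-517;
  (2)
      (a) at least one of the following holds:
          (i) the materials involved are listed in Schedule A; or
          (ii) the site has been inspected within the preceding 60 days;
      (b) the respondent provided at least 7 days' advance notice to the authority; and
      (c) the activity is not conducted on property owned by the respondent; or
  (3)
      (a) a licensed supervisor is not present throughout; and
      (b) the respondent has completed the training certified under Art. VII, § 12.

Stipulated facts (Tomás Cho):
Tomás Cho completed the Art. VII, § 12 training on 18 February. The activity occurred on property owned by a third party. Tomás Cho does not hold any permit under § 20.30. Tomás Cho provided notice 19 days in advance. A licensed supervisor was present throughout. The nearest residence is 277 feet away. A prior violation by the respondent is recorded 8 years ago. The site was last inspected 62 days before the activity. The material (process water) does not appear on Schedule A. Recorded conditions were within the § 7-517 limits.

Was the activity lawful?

(a) no residence in 50 ft — holds.
(i) no prior violation — not satisfied.
(ii) not (weather ok) — not met.
So (b) is not satisfied (F OR F).
(1) = T AND F = false.
(i) Schedule A material — fails.
(ii) site inspected — not met.
(a) = F OR F = false.
(b) ≥7 days' notice — satisfied.
(c) not (own property) — holds.
(2) = F AND T AND T = false.
(a) not (supervisor present) — fails.
(b) training certified — satisfied.
(3) = F AND T = false.
So Overall is not satisfied (F OR F OR F).

No — unlawful.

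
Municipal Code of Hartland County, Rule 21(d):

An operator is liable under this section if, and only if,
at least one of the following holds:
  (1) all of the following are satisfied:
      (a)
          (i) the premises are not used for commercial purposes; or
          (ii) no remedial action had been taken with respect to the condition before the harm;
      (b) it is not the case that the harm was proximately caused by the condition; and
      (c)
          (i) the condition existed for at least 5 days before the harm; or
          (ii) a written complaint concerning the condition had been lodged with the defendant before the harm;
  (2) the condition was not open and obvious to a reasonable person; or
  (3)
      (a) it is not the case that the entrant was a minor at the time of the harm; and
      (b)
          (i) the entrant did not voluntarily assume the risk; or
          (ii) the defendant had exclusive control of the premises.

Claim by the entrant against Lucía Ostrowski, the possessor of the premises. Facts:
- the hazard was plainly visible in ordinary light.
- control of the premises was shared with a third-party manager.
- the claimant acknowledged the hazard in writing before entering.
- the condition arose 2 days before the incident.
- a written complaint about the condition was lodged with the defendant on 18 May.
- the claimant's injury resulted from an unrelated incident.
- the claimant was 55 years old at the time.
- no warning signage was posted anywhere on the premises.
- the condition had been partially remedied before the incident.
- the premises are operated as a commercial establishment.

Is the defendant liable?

(i) not (commercial use) — not satisfied.
(ii) no remedial action — not satisfied.
(a): F OR F → false.
(b) not (proximate cause) — satisfied.
(i) condition ≥5 days old — fails.
(ii) complaint lodged — satisfied.
(c) = F OR T = true.
(1) = F AND T AND T = false.
(2) not open/obvious — not met.
(a) not (entrant a minor) — met.
(i) no assumed risk — fails.
(ii) exclusive control — not satisfied.
(b): F OR F → false.
So (3) is not satisfied (T AND F).
Overall: F OR F OR F → false.

No — not liable.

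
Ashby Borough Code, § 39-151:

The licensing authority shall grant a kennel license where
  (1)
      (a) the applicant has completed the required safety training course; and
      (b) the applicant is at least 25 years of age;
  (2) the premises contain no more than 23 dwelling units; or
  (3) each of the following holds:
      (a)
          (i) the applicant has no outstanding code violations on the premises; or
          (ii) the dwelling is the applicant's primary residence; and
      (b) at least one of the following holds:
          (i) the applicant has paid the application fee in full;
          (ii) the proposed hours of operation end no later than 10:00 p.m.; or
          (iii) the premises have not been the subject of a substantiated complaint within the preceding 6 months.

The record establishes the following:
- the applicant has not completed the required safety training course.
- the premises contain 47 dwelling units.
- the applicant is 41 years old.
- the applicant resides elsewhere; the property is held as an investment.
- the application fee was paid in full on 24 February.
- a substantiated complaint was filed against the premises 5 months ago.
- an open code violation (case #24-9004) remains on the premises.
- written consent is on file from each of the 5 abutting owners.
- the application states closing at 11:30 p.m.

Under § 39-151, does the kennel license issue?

No — denied.

(a) safety training — fails.
(b) age ≥ 25 — met.
So (1) is not satisfied (F AND T).
(2) ≤ 23 units — fails.
(i) no code violations — not met.
(ii) primary residence — not satisfied.
So (a) is not satisfied (F OR F).
(i) fee paid — holds.
(ii) closes by 10 p.m. — not satisfied.
(iii) no complaint in 6 mo. — fails.
So (b) is satisfied (T OR F OR F).
(3): F AND T → false.
Overall = F OR F OR F = false.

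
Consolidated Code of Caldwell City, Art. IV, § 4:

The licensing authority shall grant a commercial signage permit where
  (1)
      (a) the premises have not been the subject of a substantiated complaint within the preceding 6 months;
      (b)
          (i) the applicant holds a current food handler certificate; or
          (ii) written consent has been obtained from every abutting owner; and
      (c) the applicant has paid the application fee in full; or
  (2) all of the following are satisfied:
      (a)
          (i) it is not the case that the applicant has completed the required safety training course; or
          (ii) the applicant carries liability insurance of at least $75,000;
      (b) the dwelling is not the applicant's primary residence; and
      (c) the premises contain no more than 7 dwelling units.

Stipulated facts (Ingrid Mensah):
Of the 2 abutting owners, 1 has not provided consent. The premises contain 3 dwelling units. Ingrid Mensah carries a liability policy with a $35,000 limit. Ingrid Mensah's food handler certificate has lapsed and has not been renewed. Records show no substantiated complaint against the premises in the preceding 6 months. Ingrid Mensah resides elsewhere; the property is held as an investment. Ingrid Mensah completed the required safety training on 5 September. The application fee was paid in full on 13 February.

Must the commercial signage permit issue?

No — denied.

(a) no complaint in 6 mo. — satisfied.
(i) food handler cert. — not satisfied.
(ii) all abutters consent — not met.
(b): F OR F → false.
(c) fee paid — holds.
(1): T AND F AND T → false.
(i) not (safety training) — not met.
(ii) insurance ≥ $75,000 — not met.
(a): F OR F → false.
(b) not (primary residence) — holds.
(c) ≤ 7 units — satisfied.
(2) = F AND T AND T = false.
Overall: F OR F → false.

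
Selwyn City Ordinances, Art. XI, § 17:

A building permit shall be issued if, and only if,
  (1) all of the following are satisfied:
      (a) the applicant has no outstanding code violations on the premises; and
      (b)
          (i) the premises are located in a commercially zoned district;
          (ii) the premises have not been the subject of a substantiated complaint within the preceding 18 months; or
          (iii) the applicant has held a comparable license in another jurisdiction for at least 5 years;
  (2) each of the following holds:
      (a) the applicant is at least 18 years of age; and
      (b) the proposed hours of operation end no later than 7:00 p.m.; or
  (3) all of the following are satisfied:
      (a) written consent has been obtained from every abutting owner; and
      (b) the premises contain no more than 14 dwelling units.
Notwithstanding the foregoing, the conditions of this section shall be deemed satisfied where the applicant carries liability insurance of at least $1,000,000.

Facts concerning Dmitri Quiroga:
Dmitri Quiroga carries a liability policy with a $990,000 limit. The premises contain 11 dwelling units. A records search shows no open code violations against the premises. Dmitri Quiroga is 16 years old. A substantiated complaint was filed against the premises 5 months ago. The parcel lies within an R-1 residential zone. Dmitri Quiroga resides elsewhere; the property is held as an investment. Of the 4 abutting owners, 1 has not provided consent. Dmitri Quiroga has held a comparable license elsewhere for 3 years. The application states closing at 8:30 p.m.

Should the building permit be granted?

No — denied.

(a) no code violations — satisfied.
(i) commercially zoned — not satisfied.
(ii) no complaint in 18 mo. — not met.
(iii) prior license ≥ 5 yr — not satisfied.
(b) = F OR F OR F = false.
(1): T AND F → false.
(a) age ≥ 18 — fails.
(b) closes by 7 p.m. — fails.
(2): F AND F → false.
(a) all abutters consent — fails.
(b) ≤ 14 units — satisfied.
(3): F AND T → false.
Overall = F OR F OR F = false.
Exception (insurance ≥ $1,000,000) — not satisfied.
Result: main false OR exception false → false.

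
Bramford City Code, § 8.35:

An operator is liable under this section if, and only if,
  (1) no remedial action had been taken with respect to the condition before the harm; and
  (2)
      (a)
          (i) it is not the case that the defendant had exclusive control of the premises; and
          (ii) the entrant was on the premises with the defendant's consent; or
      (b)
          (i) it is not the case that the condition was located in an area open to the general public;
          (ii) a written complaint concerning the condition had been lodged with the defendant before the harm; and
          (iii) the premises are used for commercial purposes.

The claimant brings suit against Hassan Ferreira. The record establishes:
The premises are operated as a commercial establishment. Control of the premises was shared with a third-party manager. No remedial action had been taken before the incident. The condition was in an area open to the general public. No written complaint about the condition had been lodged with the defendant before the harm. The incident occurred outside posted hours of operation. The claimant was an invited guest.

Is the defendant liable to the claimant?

Yes — liable.

(1) no remedial action — holds.
(i) not (exclusive control) — satisfied.
(ii) consent to enter — holds.
(a): T AND T → true.
(i) not (public area) — not met.
(ii) complaint lodged — not satisfied.
(iii) commercial use — satisfied.
(b) = F AND F AND T = false.
So (2) is satisfied (T OR F).
So Overall is satisfied (T AND T).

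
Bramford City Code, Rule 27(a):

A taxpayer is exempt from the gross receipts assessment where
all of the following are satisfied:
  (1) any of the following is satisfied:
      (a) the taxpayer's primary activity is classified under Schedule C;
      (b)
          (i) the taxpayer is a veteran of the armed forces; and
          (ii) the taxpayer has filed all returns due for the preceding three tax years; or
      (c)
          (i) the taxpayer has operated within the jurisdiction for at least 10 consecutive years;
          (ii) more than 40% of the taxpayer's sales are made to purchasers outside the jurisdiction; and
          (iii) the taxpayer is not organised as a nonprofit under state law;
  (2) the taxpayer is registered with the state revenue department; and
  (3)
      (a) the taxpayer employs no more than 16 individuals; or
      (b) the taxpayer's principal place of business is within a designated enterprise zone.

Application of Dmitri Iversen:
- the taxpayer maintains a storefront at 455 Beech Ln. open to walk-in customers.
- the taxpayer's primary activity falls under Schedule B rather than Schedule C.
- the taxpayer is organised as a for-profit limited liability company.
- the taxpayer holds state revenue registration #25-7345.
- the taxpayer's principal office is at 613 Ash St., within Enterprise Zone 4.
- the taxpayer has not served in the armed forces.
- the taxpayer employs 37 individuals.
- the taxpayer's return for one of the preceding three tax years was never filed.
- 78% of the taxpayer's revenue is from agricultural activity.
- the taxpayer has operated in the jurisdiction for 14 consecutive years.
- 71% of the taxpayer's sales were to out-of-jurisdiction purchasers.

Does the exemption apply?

(a) Schedule C activity — not satisfied.
(i) veteran — not met.
(ii) returns current — not met.
So (b) is not satisfied (F AND F).
(i) ≥ 10 yrs in jurisdiction — met.
(ii) >40% out-of-jur. sales — holds.
(iii) not (nonprofit) — satisfied.
(c): T AND T AND T → true.
(1) = F OR F OR T = true.
(2) state-registered — holds.
(a) ≤ 16 employees — not met.
(b) in enterprise zone — satisfied.
(3) = F OR T = true.
Overall = T AND T AND T = true.

Yes — exempt.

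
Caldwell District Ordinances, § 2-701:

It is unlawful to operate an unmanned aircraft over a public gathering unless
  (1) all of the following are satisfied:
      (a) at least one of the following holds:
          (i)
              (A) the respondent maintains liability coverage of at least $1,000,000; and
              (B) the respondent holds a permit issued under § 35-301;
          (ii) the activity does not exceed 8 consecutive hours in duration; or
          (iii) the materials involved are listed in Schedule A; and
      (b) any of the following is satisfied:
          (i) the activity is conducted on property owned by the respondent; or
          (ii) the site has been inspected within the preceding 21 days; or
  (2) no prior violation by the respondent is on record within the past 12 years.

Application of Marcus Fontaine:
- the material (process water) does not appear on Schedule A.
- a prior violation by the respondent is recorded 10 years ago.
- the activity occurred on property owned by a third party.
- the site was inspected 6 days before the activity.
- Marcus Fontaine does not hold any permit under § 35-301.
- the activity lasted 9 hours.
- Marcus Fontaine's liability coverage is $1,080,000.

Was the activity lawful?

No — unlawful.

(A) coverage ≥ $1,000,000 — satisfied.
(B) holds permit — fails.
(i) = T AND F = false.
(ii) ≤ 8 hrs duration — not met.
(iii) Schedule A material — not satisfied.
(a) = F OR F OR F = false.
(i) own property — not satisfied.
(ii) site inspected — met.
(b): F OR T → true.
So (1) is not satisfied (F AND T).
(2) no prior violation — fails.
Overall = F OR F = false.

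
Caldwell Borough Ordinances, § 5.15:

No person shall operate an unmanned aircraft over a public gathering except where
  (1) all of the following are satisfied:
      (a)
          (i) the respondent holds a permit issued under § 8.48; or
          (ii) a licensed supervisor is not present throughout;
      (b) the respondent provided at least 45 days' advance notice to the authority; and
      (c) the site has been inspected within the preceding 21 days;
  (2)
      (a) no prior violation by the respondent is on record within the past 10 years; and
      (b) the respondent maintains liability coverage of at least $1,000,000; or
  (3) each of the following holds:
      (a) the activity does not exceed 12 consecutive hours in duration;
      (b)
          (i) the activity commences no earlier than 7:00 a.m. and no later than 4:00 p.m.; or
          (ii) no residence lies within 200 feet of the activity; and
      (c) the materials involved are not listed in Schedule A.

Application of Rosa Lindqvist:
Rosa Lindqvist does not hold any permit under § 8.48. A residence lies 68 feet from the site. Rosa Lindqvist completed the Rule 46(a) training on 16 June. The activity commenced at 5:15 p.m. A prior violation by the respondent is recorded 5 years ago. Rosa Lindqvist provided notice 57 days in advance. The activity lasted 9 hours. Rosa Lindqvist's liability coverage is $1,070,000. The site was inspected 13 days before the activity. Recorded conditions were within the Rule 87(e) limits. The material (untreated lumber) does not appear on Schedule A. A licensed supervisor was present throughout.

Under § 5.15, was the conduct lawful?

(i) holds permit — not met.
(ii) not (supervisor present) — not satisfied.
(a): F OR F → false.
(b) ≥45 days' notice — holds.
(c) site inspected — met.
So (1) is not satisfied (F AND T AND T).
(a) no prior violation — not met.
(b) coverage ≥ $1,000,000 — holds.
(2): F AND T → false.
(a) ≤ 12 hrs duration — met.
(i) start within hours — not met.
(ii) no residence in 200 ft — not satisfied.
(b) = F OR F = false.
(c) not (Schedule A material) — holds.
(3) = T AND F AND T = false.
Overall = F OR F OR F = false.

No — unlawful.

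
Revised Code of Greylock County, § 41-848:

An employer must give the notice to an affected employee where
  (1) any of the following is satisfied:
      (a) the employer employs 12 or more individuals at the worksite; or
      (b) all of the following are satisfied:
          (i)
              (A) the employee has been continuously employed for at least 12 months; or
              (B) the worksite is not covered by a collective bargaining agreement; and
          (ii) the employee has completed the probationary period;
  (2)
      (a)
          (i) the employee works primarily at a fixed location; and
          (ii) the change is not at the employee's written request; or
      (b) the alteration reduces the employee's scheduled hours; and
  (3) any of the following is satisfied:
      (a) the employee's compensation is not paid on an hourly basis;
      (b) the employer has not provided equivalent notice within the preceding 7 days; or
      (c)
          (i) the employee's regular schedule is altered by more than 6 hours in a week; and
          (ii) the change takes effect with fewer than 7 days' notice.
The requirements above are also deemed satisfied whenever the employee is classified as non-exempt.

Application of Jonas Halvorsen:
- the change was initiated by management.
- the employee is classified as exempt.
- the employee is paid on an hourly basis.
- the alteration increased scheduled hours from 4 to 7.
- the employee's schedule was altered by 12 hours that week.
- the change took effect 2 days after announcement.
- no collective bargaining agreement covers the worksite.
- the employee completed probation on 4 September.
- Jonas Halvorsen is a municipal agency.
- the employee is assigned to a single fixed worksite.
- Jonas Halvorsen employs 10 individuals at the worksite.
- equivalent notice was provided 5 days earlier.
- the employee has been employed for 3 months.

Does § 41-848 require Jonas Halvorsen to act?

Yes — required.

(a) ≥ 12 at site — not met.
(A) tenure ≥ 12 mo. — not met.
(B) no CBA — met.
(i) = F OR T = true.
(ii) past probation — satisfied.
So (b) is satisfied (T AND T).
So (1) is satisfied (F OR T).
(i) fixed location — satisfied.
(ii) not employee-requested — holds.
(a) = T AND T = true.
(b) hours reduced — not satisfied.
So (2) is satisfied (T OR F).
(a) not (hourly-paid) — not satisfied.
(b) no recent notice — not met.
(i) schedule shift > 6h — met.
(ii) < 7 days' notice — holds.
So (c) is satisfied (T AND T).
So (3) is satisfied (F OR F OR T).
Overall: T AND T AND T → true.
Exception (non-exempt) — not satisfied.
Result: main true OR exception false → true.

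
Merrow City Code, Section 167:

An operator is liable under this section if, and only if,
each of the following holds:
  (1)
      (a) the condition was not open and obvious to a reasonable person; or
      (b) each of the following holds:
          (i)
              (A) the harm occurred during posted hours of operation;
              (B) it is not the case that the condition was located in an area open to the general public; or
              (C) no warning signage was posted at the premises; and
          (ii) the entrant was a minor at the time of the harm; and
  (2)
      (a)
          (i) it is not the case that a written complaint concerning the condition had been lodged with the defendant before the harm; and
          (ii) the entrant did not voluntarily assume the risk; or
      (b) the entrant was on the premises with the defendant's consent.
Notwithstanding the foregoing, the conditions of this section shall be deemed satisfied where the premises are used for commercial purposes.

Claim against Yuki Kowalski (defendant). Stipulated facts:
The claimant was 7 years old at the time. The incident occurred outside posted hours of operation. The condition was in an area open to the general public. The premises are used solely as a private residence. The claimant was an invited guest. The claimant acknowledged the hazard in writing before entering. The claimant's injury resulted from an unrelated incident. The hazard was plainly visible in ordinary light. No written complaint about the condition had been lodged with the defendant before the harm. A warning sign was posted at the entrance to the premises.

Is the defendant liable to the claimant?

No — not liable.

(a) not open/obvious — fails.
(A) during posted hours — fails.
(B) not (public area) — not met.
(C) no signage posted — fails.
(i): F OR F OR F → false.
(ii) entrant a minor — met.
(b) = F AND T = false.
(1) = F OR F = false.
(i) not (complaint lodged) — met.
(ii) no assumed risk — not satisfied.
So (a) is not satisfied (T AND F).
(b) consent to enter — holds.
So (2) is satisfied (F OR T).
Overall = F AND T = false.
Exception (commercial use) — not satisfied.
Result: main false OR exception false → false.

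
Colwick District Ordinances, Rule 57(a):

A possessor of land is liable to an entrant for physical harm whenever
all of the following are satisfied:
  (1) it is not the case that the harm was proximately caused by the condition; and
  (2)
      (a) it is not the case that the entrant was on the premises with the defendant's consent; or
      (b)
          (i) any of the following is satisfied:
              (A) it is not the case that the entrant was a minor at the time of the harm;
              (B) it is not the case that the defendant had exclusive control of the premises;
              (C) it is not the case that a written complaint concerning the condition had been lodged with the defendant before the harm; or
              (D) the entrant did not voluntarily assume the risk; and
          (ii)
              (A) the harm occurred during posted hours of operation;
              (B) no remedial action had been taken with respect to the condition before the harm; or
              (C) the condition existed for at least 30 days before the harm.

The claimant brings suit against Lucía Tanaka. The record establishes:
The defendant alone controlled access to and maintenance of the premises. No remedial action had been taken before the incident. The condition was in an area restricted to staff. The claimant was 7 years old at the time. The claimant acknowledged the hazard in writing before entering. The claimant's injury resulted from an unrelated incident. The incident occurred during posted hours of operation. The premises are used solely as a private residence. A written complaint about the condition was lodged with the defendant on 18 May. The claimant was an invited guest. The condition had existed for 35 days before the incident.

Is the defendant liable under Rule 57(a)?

No — not liable.

(1) not (proximate cause) — satisfied.
(a) not (consent to enter) — fails.
(A) not (entrant a minor) — not satisfied.
(B) not (exclusive control) — not satisfied.
(C) not (complaint lodged) — fails.
(D) no assumed risk — not satisfied.
(i) = F OR F OR F OR F = false.
(A) during posted hours — met.
(B) no remedial action — satisfied.
(C) condition ≥30 days old — met.
So (ii) is satisfied (T OR T OR T).
(b) = F AND T = false.
So (2) is not satisfied (F OR F).
Overall = T AND F = false.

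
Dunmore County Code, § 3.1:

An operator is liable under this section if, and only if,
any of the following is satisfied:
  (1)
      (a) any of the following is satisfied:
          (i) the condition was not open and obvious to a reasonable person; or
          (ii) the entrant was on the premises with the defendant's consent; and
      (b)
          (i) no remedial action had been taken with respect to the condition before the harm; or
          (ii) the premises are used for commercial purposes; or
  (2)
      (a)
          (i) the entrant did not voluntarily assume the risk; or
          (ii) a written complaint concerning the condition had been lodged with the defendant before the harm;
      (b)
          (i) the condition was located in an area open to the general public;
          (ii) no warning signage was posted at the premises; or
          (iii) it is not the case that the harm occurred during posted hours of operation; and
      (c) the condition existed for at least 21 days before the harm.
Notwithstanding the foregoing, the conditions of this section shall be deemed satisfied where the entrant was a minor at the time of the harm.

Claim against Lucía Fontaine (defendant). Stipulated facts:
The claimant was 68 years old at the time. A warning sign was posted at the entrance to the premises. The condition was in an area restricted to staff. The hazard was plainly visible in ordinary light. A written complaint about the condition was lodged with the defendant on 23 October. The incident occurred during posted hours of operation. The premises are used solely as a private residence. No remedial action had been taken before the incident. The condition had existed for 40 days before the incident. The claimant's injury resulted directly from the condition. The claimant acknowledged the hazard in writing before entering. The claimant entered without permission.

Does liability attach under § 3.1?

(i) not open/obvious — not met.
(ii) consent to enter — not satisfied.
(a) = F OR F = false.
(i) no remedial action — met.
(ii) commercial use — not satisfied.
(b) = T OR F = true.
(1): F AND T → false.
(i) no assumed risk — not satisfied.
(ii) complaint lodged — holds.
(a) = F OR T = true.
(i) public area — not satisfied.
(ii) no signage posted — not met.
(iii) not (during posted hours) — not met.
(b): F OR F OR F → false.
(c) condition ≥21 days old — satisfied.
(2): T AND F AND T → false.
So Overall is not satisfied (F OR F).
Exception (entrant a minor) — not satisfied.
Result: main false OR exception false → false.

No — not liable.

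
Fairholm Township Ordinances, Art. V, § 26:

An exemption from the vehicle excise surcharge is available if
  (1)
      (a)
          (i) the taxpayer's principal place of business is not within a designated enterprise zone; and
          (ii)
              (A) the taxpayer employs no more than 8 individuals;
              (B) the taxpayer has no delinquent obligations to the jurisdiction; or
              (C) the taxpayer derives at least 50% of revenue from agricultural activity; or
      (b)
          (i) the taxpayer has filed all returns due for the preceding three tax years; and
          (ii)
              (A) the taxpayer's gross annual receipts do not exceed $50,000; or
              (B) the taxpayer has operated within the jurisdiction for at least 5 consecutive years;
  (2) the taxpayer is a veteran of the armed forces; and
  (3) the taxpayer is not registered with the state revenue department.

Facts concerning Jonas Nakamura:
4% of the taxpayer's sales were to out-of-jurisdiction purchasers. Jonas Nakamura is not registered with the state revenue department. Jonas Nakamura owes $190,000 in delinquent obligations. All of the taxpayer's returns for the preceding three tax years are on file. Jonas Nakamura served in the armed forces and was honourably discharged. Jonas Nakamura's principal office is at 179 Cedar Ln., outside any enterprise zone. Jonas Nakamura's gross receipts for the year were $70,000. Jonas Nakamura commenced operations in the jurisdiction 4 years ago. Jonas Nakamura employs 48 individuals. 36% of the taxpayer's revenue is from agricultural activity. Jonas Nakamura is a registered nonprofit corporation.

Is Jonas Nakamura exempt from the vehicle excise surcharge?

(i) not (in enterprise zone) — holds.
(A) ≤ 8 employees — not met.
(B) no delinquency — fails.
(C) ≥50% agricultural — fails.
So (ii) is not satisfied (F OR F OR F).
(a) = T AND F = false.
(i) returns current — satisfied.
(A) receipts ≤ $50,000 — not satisfied.
(B) ≥ 5 yrs in jurisdiction — not met.
(ii) = F OR F = false.
(b) = T AND F = false.
So (1) is not satisfied (F OR F).
(2) veteran — holds.
(3) not (state-registered) — satisfied.
Overall: F AND T AND T → false.

No — not exempt.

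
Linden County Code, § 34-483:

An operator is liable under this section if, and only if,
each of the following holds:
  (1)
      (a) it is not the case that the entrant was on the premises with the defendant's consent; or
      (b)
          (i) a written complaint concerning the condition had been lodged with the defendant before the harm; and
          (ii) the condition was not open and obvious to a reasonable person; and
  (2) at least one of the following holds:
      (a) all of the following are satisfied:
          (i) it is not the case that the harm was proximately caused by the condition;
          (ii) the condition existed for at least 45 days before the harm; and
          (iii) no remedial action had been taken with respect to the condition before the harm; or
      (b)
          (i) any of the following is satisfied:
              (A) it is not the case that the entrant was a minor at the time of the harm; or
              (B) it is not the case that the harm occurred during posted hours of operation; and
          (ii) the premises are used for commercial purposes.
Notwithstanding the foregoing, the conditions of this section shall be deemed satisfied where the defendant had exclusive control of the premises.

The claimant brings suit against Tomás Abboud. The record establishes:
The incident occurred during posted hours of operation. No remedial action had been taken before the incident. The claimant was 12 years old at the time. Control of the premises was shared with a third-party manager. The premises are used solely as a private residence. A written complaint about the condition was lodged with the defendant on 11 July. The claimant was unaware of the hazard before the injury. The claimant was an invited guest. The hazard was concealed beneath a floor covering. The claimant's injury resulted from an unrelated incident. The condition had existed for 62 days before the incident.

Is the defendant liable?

(a) not (consent to enter) — fails.
(i) complaint lodged — holds.
(ii) not open/obvious — satisfied.
(b) = T AND T = true.
(1) = F OR T = true.
(i) not (proximate cause) — satisfied.
(ii) condition ≥45 days old — satisfied.
(iii) no remedial action — met.
(a) = T AND T AND T = true.
(A) not (entrant a minor) — not met.
(B) not (during posted hours) — not satisfied.
(i): F OR F → false.
(ii) commercial use — not satisfied.
So (b) is not satisfied (F AND F).
(2): T OR F → true.
Overall = T AND T = true.
Exception (exclusive control) — not satisfied.
Result: main true OR exception false → true.

Yes — liable.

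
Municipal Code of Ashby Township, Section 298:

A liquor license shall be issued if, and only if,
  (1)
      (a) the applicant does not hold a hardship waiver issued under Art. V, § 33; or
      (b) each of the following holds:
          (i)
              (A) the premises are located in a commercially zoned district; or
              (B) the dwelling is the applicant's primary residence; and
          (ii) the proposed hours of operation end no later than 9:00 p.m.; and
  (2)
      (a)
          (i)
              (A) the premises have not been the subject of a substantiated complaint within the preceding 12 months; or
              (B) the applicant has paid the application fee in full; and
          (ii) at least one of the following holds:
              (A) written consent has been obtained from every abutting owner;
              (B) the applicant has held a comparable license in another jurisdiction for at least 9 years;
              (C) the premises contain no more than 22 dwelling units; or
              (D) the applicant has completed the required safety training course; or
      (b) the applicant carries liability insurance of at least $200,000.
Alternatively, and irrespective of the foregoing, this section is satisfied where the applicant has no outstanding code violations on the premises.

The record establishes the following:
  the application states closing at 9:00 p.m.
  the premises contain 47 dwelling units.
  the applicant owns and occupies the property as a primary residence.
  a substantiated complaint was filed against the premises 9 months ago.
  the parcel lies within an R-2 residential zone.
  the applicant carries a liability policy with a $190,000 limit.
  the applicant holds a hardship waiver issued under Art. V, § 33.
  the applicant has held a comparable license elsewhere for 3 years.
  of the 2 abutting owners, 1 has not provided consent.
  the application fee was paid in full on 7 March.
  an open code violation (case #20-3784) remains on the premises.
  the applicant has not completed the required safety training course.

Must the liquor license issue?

(a) not (hardship waiver) — not satisfied.
(A) commercially zoned — not met.
(B) primary residence — satisfied.
So (i) is satisfied (F OR T).
(ii) closes by 9 p.m. — satisfied.
So (b) is satisfied (T AND T).
(1): F OR T → true.
(A) no complaint in 12 mo. — not met.
(B) fee paid — holds.
(i) = F OR T = true.
(A) all abutters consent — not met.
(B) prior license ≥ 9 yr — not satisfied.
(C) ≤ 22 units — not satisfied.
(D) safety training — not satisfied.
(ii) = F OR F OR F OR F = false.
(a): T AND F → false.
(b) insurance ≥ $200,000 — not met.
(2) = F OR F = false.
Overall = T AND F = false.
Exception (no code violations) — not satisfied.
Result: main false OR exception false → false.

No — denied.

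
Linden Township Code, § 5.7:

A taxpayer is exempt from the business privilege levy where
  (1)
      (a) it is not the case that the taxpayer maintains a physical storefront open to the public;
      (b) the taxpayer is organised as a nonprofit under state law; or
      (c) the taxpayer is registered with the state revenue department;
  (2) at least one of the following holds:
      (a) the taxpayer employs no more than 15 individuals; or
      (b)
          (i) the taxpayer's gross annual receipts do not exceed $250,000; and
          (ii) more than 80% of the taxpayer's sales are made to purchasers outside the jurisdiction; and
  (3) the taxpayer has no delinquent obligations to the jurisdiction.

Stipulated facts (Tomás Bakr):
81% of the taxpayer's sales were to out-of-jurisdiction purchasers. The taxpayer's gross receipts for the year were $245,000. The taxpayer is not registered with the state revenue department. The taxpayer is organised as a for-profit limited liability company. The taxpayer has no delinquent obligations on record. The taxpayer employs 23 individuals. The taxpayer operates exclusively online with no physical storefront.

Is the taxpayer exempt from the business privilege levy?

Yes — exempt.

(a) not (has storefront) — met.
(b) nonprofit — fails.
(c) state-registered — fails.
(1) = T OR F OR F = true.
(a) ≤ 15 employees — not satisfied.
(i) receipts ≤ $250,000 — satisfied.
(ii) >80% out-of-jur. sales — holds.
(b) = T AND T = true.
(2) = F OR T = true.
(3) no delinquency — holds.
Overall: T AND T AND T → true.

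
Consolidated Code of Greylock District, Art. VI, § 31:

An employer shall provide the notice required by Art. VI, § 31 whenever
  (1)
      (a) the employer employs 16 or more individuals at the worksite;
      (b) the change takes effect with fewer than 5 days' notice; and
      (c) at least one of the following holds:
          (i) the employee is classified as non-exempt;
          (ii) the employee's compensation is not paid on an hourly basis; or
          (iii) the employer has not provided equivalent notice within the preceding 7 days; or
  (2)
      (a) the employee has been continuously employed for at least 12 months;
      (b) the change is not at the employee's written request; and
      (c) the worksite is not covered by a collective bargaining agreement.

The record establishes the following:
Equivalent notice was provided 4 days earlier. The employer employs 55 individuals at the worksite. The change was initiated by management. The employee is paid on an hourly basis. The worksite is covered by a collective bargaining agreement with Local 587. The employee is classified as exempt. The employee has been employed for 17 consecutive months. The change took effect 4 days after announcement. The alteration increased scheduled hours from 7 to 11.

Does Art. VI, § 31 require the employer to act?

No — not required.

(a) ≥ 16 at site — holds.
(b) < 5 days' notice — met.
(i) non-exempt — not met.
(ii) not (hourly-paid) — not satisfied.
(iii) no recent notice — not met.
(c) = F OR F OR F = false.
(1) = T AND T AND F = false.
(a) tenure ≥ 12 mo. — met.
(b) not employee-requested — holds.
(c) no CBA — fails.
(2): T AND T AND F → false.
Overall: F OR F → false.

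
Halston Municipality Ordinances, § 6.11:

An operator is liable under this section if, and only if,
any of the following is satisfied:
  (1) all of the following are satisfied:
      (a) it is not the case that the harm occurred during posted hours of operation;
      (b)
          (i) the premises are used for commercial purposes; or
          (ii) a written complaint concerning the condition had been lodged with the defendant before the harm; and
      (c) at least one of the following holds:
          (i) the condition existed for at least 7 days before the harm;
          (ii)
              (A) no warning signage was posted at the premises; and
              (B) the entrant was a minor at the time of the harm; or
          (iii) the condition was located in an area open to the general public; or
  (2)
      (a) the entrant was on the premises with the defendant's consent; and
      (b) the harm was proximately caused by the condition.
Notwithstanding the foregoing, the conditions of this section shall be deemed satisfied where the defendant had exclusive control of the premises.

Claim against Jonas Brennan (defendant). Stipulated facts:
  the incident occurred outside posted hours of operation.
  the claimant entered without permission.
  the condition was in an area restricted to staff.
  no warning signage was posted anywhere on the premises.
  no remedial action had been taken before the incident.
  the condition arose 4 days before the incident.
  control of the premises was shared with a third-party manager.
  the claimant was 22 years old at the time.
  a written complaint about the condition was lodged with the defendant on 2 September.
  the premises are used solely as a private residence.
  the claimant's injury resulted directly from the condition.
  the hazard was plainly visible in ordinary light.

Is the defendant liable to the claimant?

(a) not (during posted hours) — met.
(i) commercial use — not satisfied.
(ii) complaint lodged — holds.
(b) = F OR T = true.
(i) condition ≥7 days old — fails.
(A) no signage posted — holds.
(B) entrant a minor — not satisfied.
(ii): T AND F → false.
(iii) public area — not met.
(c) = F OR F OR F = false.
So (1) is not satisfied (T AND T AND F).
(a) consent to enter — not met.
(b) proximate cause — met.
(2): F AND T → false.
Overall: F OR F → false.
Exception (exclusive control) — not satisfied.
Result: main false OR exception false → false.

No — not liable.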